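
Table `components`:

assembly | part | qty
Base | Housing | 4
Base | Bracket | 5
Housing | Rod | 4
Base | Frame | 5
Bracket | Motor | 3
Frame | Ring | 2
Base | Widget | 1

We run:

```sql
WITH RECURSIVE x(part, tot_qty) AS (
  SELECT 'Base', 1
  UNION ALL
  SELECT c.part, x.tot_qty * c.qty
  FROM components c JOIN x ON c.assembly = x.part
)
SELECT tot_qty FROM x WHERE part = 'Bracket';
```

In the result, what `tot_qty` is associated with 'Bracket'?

Base: (Base, tot_qty=1).
Iteration 1: components of {Base} -> Bracket = 1*5 = 5, Frame = 1*5 = 5, Housing = 1*4 = 4, Widget = 1*1 = 1.
Iteration 2: components of {Bracket,Frame,Housing,Widget} -> Motor = 5*3 = 15, Ring = 5*2 = 10, Rod = 4*4 = 16.
Iteration 3: no further components; recursion stops.

5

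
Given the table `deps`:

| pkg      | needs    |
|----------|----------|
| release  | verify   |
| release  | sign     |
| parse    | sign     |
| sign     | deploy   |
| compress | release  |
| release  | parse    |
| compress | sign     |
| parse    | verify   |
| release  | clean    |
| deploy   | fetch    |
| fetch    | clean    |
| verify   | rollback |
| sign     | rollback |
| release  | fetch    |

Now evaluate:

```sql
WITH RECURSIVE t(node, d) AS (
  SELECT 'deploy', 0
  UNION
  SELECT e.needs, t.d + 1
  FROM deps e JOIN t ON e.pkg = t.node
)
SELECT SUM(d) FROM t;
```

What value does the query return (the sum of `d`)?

3

Base: (deploy, d=0).
Iteration 1: edges from {deploy} -> (fetch, d=1).
Iteration 2: edges from {fetch} -> (clean, d=2).
Iteration 3: no outgoing edges from {clean}; recursion stops.
SUM(d) = 0 + 1 + 2 = 3.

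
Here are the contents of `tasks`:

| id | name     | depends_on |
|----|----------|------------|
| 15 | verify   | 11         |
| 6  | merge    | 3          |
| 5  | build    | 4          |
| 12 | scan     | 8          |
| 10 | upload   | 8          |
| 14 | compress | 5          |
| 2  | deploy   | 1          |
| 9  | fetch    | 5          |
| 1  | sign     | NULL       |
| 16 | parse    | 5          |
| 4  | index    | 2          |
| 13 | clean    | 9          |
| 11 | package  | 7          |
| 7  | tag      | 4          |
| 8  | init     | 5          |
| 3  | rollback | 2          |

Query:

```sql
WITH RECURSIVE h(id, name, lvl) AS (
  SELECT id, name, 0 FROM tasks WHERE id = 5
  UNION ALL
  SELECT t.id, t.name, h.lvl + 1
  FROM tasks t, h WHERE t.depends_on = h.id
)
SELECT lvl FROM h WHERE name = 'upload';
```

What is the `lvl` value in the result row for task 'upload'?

Base: id=5 (build) at lvl 0.
Iteration 1: rows with depends_on in {5} -> init (id 8, lvl 1), fetch (id 9, lvl 1), compress (id 14, lvl 1), parse (id 16, lvl 1).
Iteration 2: rows with depends_on in {8,9,14,16} -> upload (id 10, lvl 2), scan (id 12, lvl 2), clean (id 13, lvl 2).
Iteration 3: no rows with depends_on in {10,12,13}; recursion stops.

2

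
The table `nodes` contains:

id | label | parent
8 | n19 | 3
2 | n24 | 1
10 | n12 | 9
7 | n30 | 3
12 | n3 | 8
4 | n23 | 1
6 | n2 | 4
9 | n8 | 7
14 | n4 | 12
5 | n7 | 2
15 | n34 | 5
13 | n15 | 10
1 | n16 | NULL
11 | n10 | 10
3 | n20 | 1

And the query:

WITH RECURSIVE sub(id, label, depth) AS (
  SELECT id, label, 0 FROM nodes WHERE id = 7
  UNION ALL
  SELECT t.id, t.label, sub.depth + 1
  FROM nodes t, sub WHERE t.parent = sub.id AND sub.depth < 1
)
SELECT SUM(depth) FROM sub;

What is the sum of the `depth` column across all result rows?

1

Base: id=7 (n30) at depth 0.
Iteration 1: rows with parent in {7} -> n8 (id 9, depth 1).
Iteration 2: depth < 1 fails for all current rows; recursion stops.
SUM(depth) = 0 + 1 = 1.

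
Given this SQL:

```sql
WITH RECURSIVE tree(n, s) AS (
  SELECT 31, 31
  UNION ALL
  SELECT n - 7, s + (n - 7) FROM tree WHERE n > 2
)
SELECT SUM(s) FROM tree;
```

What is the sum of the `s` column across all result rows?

406

Base: n=31, s=31.
Iteration 1: 31 > 2 holds -> n = 31 - 7 = 24, s = 31 + 24 = 55.
Iteration 2: 24 > 2 holds -> n = 24 - 7 = 17, s = 55 + 17 = 72.
Iteration 3: 17 > 2 holds -> n = 17 - 7 = 10, s = 72 + 10 = 82.
Iteration 4: 10 > 2 holds -> n = 10 - 7 = 3, s = 82 + 3 = 85.
Iteration 5: 3 > 2 holds -> n = 3 - 7 = -4, s = 85 + -4 = 81.
Iteration 6: -4 > 2 fails; recursion stops.
SUM(s) = 31 + 55 + 72 + 82 + 85 + 81 = 406.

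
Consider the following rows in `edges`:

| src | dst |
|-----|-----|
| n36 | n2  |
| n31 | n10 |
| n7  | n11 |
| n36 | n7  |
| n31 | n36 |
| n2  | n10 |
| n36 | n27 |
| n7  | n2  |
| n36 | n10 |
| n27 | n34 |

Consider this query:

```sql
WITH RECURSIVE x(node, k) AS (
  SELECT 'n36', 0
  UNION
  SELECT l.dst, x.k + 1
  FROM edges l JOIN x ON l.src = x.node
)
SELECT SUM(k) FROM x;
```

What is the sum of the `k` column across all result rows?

15

Base: (n36, k=0).
Iteration 1: edges from {n36} -> (n10, k=1), (n2, k=1), (n27, k=1), (n7, k=1).
Iteration 2: edges from {n10,n2,n27,n7} -> (n10, k=2), (n11, k=2), (n2, k=2), (n34, k=2).
Iteration 3: edges from {n10,n11,n2,n34} -> (n10, k=3).
Iteration 4: no outgoing edges from {n10}; recursion stops.
SUM(k) = 0 + 1 + 1 + 1 + 1 + 2 + 2 + 2 + 2 + 3 = 15.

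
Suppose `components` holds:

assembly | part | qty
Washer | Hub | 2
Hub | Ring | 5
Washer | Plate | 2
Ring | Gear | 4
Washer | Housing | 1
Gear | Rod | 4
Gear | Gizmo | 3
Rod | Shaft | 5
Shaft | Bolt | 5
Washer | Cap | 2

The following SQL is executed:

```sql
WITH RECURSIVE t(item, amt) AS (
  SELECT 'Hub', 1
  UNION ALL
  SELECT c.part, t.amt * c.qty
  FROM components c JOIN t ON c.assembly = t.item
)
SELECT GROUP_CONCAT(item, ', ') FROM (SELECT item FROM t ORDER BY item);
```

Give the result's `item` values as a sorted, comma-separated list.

Base: (Hub, amt=1).
Iteration 1: components of {Hub} -> Ring = 1*5 = 5.
Iteration 2: components of {Ring} -> Gear = 5*4 = 20.
Iteration 3: components of {Gear} -> Gizmo = 20*3 = 60, Rod = 20*4 = 80.
Iteration 4: components of {Gizmo,Rod} -> Shaft = 80*5 = 400.
Iteration 5: components of {Shaft} -> Bolt = 400*5 = 2000.
Iteration 6: no further components; recursion stops.

Bolt, Gear, Gizmo, Hub, Ring, Rod, Shaft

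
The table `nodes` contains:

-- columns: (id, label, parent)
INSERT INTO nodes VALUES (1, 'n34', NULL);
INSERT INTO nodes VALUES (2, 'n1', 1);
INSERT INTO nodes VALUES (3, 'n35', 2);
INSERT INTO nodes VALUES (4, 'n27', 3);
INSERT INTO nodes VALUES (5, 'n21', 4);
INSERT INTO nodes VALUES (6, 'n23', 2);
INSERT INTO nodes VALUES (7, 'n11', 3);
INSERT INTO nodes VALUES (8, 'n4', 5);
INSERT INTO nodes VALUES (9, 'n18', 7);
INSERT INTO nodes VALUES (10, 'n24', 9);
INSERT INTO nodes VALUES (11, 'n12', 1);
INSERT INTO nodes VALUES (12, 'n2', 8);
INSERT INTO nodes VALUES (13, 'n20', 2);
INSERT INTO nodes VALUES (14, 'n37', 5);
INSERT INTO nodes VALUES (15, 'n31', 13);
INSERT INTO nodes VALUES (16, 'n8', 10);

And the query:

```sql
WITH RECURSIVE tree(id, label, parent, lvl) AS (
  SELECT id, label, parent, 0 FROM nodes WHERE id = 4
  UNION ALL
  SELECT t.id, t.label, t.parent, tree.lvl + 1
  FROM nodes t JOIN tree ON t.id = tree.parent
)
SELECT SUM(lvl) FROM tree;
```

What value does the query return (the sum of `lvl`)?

6

Base: id=4 (n27), parent=3, lvl 0.
Iteration 1: join on id=3 -> n35 (id 3, parent=2, lvl 1).
Iteration 2: join on id=2 -> n1 (id 2, parent=1, lvl 2).
Iteration 3: join on id=1 -> n34 (id 1, parent=NULL, lvl 3).
Iteration 4: parent is NULL; no match; recursion stops.
SUM(lvl) = 0 + 1 + 2 + 3 = 6.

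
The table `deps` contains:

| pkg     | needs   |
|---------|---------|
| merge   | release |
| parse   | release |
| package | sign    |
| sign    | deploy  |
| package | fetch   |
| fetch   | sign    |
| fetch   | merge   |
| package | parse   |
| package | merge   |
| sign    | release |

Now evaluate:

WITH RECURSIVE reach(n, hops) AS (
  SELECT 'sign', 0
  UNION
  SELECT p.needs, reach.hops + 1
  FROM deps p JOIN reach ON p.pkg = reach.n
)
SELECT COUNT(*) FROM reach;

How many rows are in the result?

Base: (sign, hops=0).
Iteration 1: edges from {sign} -> (deploy, hops=1), (release, hops=1).
Iteration 2: no outgoing edges from {deploy,release}; recursion stops.
Total rows emitted: 3.

3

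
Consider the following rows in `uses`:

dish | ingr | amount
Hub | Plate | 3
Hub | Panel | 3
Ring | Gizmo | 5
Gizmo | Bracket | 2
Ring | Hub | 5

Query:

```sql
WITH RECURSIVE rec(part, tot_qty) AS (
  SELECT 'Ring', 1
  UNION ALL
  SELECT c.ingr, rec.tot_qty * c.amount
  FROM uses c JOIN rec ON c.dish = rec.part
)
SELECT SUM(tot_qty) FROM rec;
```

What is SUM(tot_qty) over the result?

Base: (Ring, tot_qty=1).
Iteration 1: components of {Ring} -> Gizmo = 1*5 = 5, Hub = 1*5 = 5.
Iteration 2: components of {Gizmo,Hub} -> Bracket = 5*2 = 10, Panel = 5*3 = 15, Plate = 5*3 = 15.
Iteration 3: no further components; recursion stops.
SUM(tot_qty) = 1 + 5 + 5 + 15 + 15 + 10 = 51.

51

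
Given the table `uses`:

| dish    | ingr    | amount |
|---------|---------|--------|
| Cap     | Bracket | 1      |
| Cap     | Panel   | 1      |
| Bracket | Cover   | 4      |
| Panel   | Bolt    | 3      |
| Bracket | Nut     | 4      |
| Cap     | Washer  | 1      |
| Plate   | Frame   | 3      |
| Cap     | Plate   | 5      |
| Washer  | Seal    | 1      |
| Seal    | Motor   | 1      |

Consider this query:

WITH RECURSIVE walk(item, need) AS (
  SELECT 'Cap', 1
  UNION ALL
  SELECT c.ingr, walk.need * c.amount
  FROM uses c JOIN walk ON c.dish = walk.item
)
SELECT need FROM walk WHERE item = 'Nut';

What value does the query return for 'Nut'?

Base: (Cap, need=1).
Iteration 1: components of {Cap} -> Bracket = 1*1 = 1, Panel = 1*1 = 1, Plate = 1*5 = 5, Washer = 1*1 = 1.
Iteration 2: components of {Bracket,Panel,Plate,Washer} -> Bolt = 1*3 = 3, Cover = 1*4 = 4, Frame = 5*3 = 15, Nut = 1*4 = 4, Seal = 1*1 = 1.
Iteration 3: components of {Bolt,Cover,Frame,Nut,Seal} -> Motor = 1*1 = 1.
Iteration 4: no further components; recursion stops.

4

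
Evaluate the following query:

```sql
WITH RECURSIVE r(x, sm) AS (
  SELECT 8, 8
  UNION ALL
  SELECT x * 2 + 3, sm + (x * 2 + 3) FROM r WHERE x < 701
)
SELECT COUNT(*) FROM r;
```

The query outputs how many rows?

Base: x=8, sm=8.
Iteration 1: 8 < 701 holds -> x = 8 * 2 + 3 = 19, sm = 8 + 19 = 27.
Iteration 2: 19 < 701 holds -> x = 19 * 2 + 3 = 41, sm = 27 + 41 = 68.
Iteration 3: 41 < 701 holds -> x = 41 * 2 + 3 = 85, sm = 68 + 85 = 153.
Iteration 4: 85 < 701 holds -> x = 85 * 2 + 3 = 173, sm = 153 + 173 = 326.
Iteration 5: 173 < 701 holds -> x = 173 * 2 + 3 = 349, sm = 326 + 349 = 675.
Iteration 6: 349 < 701 holds -> x = 349 * 2 + 3 = 701, sm = 675 + 701 = 1376.
Iteration 7: 701 < 701 fails; recursion stops.
Total rows emitted: 7.

7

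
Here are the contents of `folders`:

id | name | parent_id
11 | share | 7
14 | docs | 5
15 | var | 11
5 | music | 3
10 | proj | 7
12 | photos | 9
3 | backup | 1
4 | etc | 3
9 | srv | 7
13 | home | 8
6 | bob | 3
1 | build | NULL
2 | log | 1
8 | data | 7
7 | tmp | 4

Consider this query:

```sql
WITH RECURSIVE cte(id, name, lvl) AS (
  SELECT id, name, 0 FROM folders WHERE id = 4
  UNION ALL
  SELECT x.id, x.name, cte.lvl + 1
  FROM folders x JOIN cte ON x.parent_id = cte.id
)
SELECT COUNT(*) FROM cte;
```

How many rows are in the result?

9

Base: id=4 (etc) at lvl 0.
Iteration 1: rows with parent_id in {4} -> tmp (id 7, lvl 1).
Iteration 2: rows with parent_id in {7} -> data (id 8, lvl 2), srv (id 9, lvl 2), proj (id 10, lvl 2), share (id 11, lvl 2).
Iteration 3: rows with parent_id in {8,9,10,11} -> photos (id 12, lvl 3), home (id 13, lvl 3), var (id 15, lvl 3).
Iteration 4: no rows with parent_id in {12,13,15}; recursion stops.
Total rows emitted: 9.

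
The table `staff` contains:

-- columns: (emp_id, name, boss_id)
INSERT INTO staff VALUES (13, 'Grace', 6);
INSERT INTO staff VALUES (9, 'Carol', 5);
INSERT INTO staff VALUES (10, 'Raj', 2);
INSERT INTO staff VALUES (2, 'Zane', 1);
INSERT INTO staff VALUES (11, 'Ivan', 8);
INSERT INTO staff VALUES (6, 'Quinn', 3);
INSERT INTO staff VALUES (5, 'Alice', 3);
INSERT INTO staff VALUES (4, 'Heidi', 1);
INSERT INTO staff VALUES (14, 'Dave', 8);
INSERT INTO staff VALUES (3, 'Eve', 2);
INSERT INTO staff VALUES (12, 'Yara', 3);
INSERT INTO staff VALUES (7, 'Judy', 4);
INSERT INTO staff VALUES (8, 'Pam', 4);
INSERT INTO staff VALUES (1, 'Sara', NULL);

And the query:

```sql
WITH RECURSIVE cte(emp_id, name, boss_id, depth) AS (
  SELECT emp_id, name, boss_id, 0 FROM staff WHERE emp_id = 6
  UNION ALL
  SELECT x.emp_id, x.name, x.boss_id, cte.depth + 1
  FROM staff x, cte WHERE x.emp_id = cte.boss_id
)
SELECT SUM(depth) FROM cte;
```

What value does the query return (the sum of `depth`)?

Base: emp_id=6 (Quinn), boss_id=3, depth 0.
Iteration 1: join on emp_id=3 -> Eve (id 3, boss_id=2, depth 1).
Iteration 2: join on emp_id=2 -> Zane (id 2, boss_id=1, depth 2).
Iteration 3: join on emp_id=1 -> Sara (id 1, boss_id=NULL, depth 3).
Iteration 4: boss_id is NULL; no match; recursion stops.
SUM(depth) = 0 + 1 + 2 + 3 = 6.

6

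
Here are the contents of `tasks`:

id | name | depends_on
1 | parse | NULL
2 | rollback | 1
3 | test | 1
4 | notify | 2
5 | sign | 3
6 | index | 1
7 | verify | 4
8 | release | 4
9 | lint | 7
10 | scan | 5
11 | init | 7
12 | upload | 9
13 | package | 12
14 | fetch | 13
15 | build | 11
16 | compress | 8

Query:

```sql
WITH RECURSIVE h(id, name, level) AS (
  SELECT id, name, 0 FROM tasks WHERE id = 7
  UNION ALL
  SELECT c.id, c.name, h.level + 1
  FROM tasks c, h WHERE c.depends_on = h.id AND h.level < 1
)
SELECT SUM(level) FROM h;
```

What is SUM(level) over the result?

Base: id=7 (verify) at level 0.
Iteration 1: rows with depends_on in {7} -> lint (id 9, level 1), init (id 11, level 1).
Iteration 2: level < 1 fails for all current rows; recursion stops.
SUM(level) = 0 + 1 + 1 = 2.

2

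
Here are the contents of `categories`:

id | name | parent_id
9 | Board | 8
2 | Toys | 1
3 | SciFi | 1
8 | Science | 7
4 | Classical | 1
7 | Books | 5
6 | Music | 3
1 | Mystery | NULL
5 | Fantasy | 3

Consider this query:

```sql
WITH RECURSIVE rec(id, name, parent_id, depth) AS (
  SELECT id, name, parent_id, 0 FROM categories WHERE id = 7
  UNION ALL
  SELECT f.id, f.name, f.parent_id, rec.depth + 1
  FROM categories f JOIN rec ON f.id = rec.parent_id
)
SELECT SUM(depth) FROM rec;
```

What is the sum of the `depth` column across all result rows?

6

Base: id=7 (Books), parent_id=5, depth 0.
Iteration 1: join on id=5 -> Fantasy (id 5, parent_id=3, depth 1).
Iteration 2: join on id=3 -> SciFi (id 3, parent_id=1, depth 2).
Iteration 3: join on id=1 -> Mystery (id 1, parent_id=NULL, depth 3).
Iteration 4: parent_id is NULL; no match; recursion stops.
SUM(depth) = 0 + 1 + 2 + 3 = 6.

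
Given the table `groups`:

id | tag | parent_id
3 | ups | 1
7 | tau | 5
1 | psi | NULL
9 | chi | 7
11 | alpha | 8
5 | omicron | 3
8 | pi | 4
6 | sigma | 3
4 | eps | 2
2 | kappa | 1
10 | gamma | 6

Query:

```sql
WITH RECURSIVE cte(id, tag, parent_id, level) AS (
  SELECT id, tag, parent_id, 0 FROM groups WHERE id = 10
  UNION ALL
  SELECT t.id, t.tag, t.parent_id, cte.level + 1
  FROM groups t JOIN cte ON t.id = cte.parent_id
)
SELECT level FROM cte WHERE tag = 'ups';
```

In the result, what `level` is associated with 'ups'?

2

Base: id=10 (gamma), parent_id=6, level 0.
Iteration 1: join on id=6 -> sigma (id 6, parent_id=3, level 1).
Iteration 2: join on id=3 -> ups (id 3, parent_id=1, level 2).
Iteration 3: join on id=1 -> psi (id 1, parent_id=NULL, level 3).
Iteration 4: parent_id is NULL; no match; recursion stops.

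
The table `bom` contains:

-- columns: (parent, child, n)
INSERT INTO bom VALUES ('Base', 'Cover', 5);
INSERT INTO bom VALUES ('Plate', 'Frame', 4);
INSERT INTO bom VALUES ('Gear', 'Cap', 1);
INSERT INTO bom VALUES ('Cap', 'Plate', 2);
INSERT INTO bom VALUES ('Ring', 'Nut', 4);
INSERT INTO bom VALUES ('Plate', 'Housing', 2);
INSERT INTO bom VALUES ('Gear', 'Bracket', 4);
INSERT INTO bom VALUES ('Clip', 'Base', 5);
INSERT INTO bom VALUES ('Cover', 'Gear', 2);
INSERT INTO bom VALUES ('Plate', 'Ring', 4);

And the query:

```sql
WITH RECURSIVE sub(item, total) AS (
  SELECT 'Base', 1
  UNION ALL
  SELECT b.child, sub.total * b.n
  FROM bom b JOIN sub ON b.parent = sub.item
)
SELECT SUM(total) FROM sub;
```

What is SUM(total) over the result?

606

Base: (Base, total=1).
Iteration 1: components of {Base} -> Cover = 1*5 = 5.
Iteration 2: components of {Cover} -> Gear = 5*2 = 10.
Iteration 3: components of {Gear} -> Bracket = 10*4 = 40, Cap = 10*1 = 10.
Iteration 4: components of {Bracket,Cap} -> Plate = 10*2 = 20.
Iteration 5: components of {Plate} -> Frame = 20*4 = 80, Housing = 20*2 = 40, Ring = 20*4 = 80.
Iteration 6: components of {Frame,Housing,Ring} -> Nut = 80*4 = 320.
Iteration 7: no further components; recursion stops.
SUM(total) = 1 + 5 + 10 + 10 + 40 + 20 + 80 + 80 + 40 + 320 = 606.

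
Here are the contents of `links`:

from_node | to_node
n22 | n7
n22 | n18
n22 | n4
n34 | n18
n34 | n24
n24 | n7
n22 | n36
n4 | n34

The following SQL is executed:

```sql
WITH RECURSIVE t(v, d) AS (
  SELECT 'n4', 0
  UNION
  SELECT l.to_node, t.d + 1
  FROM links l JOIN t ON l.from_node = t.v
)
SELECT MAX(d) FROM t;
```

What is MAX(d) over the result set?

3

Base: (n4, d=0).
Iteration 1: edges from {n4} -> (n34, d=1).
Iteration 2: edges from {n34} -> (n18, d=2), (n24, d=2).
Iteration 3: edges from {n18,n24} -> (n7, d=3).
Iteration 4: no outgoing edges from {n7}; recursion stops.
d values: 0, 1, 2, 2, 3; the maximum is 3.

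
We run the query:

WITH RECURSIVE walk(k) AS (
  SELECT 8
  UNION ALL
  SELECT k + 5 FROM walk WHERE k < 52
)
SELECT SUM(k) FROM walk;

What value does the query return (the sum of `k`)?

Base: k=8.
Iteration 1: 8 < 52 holds -> k = 8 + 5 = 13.
Iteration 2: 13 < 52 holds -> k = 13 + 5 = 18.
Iteration 3: 18 < 52 holds -> k = 18 + 5 = 23.
Iteration 4: 23 < 52 holds -> k = 23 + 5 = 28.
Iteration 5: 28 < 52 holds -> k = 28 + 5 = 33.
Iteration 6: 33 < 52 holds -> k = 33 + 5 = 38.
Iteration 7: 38 < 52 holds -> k = 38 + 5 = 43.
Iteration 8: 43 < 52 holds -> k = 43 + 5 = 48.
Iteration 9: 48 < 52 holds -> k = 48 + 5 = 53.
Iteration 10: 53 < 52 fails; recursion stops.
SUM(k) = 8 + 13 + 18 + 23 + 28 + 33 + 38 + 43 + 48 + 53 = 305.

305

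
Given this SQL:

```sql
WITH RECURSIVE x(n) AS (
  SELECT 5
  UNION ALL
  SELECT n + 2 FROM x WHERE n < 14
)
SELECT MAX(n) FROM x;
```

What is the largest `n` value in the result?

15

Base: n=5.
Iteration 1: 5 < 14 holds -> n = 5 + 2 = 7.
Iteration 2: 7 < 14 holds -> n = 7 + 2 = 9.
Iteration 3: 9 < 14 holds -> n = 9 + 2 = 11.
Iteration 4: 11 < 14 holds -> n = 11 + 2 = 13.
Iteration 5: 13 < 14 holds -> n = 13 + 2 = 15.
Iteration 6: 15 < 14 fails; recursion stops.
n values: 5, 7, 9, 11, 13, 15; the maximum is 15.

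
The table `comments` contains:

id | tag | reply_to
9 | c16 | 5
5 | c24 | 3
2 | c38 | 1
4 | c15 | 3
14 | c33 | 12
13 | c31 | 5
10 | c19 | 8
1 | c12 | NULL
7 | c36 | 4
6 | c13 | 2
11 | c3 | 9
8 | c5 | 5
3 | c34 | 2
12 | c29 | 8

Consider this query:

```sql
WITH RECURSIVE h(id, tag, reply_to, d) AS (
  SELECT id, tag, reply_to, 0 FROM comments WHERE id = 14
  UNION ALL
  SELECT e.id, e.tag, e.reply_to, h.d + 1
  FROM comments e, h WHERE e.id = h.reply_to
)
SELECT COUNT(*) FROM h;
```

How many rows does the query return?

Base: id=14 (c33), reply_to=12, d 0.
Iteration 1: join on id=12 -> c29 (id 12, reply_to=8, d 1).
Iteration 2: join on id=8 -> c5 (id 8, reply_to=5, d 2).
Iteration 3: join on id=5 -> c24 (id 5, reply_to=3, d 3).
Iteration 4: join on id=3 -> c34 (id 3, reply_to=2, d 4).
Iteration 5: join on id=2 -> c38 (id 2, reply_to=1, d 5).
Iteration 6: join on id=1 -> c12 (id 1, reply_to=NULL, d 6).
Iteration 7: reply_to is NULL; no match; recursion stops.
Total rows emitted: 7.

7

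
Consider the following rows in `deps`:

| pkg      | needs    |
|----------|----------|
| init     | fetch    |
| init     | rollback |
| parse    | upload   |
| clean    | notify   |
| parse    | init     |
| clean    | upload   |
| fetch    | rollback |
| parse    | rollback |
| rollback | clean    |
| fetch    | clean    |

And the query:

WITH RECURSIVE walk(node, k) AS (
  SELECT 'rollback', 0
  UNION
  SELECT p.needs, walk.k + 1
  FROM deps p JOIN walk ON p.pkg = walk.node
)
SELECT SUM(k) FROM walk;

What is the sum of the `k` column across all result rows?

Base: (rollback, k=0).
Iteration 1: edges from {rollback} -> (clean, k=1).
Iteration 2: edges from {clean} -> (notify, k=2), (upload, k=2).
Iteration 3: no outgoing edges from {notify,upload}; recursion stops.
SUM(k) = 0 + 1 + 2 + 2 = 5.

5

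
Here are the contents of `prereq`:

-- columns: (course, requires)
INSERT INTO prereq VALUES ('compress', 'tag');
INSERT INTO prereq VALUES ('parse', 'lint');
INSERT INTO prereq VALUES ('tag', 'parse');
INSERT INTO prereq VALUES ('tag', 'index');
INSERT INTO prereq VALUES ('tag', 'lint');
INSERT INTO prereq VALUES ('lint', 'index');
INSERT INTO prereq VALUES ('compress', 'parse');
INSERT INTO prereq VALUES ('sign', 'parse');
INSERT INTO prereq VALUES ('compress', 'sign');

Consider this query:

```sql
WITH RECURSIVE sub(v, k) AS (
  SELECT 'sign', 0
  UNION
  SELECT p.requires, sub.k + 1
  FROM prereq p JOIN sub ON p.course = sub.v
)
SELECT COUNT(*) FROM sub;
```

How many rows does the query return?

4

Base: (sign, k=0).
Iteration 1: edges from {sign} -> (parse, k=1).
Iteration 2: edges from {parse} -> (lint, k=2).
Iteration 3: edges from {lint} -> (index, k=3).
Iteration 4: no outgoing edges from {index}; recursion stops.
Total rows emitted: 4.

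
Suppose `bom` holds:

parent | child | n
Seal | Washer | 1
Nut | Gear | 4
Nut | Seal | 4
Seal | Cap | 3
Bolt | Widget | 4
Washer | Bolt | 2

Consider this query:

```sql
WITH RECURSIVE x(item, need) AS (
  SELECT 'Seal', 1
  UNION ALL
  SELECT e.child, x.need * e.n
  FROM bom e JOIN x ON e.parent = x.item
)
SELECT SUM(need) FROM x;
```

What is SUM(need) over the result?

Base: (Seal, need=1).
Iteration 1: components of {Seal} -> Cap = 1*3 = 3, Washer = 1*1 = 1.
Iteration 2: components of {Cap,Washer} -> Bolt = 1*2 = 2.
Iteration 3: components of {Bolt} -> Widget = 2*4 = 8.
Iteration 4: no further components; recursion stops.
SUM(need) = 1 + 1 + 3 + 2 + 8 = 15.

15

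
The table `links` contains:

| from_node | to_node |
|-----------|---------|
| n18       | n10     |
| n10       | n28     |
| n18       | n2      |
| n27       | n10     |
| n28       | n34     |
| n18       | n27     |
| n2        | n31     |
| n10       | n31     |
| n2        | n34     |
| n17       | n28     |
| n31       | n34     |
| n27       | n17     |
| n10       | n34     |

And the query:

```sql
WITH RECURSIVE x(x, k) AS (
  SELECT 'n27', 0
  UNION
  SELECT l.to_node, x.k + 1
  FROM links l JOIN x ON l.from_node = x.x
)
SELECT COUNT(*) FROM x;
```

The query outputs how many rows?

7

Base: (n27, k=0).
Iteration 1: edges from {n27} -> (n10, k=1), (n17, k=1).
Iteration 2: edges from {n10,n17} -> (n28, k=2), (n31, k=2), (n34, k=2). [UNION drops 1 duplicate row(s)]
Iteration 3: edges from {n28,n31,n34} -> (n34, k=3). [UNION drops 1 duplicate row(s)]
Iteration 4: no outgoing edges from {n34}; recursion stops.
Total rows emitted: 7.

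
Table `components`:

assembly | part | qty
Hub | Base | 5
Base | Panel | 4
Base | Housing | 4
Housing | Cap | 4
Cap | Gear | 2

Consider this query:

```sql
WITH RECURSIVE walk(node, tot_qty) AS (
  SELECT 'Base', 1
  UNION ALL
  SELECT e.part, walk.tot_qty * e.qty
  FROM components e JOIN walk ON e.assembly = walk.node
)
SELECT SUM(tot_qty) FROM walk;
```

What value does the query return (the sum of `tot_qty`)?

57

Base: (Base, tot_qty=1).
Iteration 1: components of {Base} -> Housing = 1*4 = 4, Panel = 1*4 = 4.
Iteration 2: components of {Housing,Panel} -> Cap = 4*4 = 16.
Iteration 3: components of {Cap} -> Gear = 16*2 = 32.
Iteration 4: no further components; recursion stops.
SUM(tot_qty) = 1 + 4 + 4 + 16 + 32 = 57.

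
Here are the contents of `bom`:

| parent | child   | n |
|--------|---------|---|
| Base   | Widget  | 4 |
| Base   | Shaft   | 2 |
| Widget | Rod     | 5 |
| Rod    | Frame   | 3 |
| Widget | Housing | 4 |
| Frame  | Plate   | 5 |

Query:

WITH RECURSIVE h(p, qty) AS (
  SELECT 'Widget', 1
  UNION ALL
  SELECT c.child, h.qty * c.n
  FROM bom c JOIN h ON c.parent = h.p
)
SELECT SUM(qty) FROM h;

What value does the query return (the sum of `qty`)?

100

Base: (Widget, qty=1).
Iteration 1: components of {Widget} -> Housing = 1*4 = 4, Rod = 1*5 = 5.
Iteration 2: components of {Housing,Rod} -> Frame = 5*3 = 15.
Iteration 3: components of {Frame} -> Plate = 15*5 = 75.
Iteration 4: no further components; recursion stops.
SUM(qty) = 1 + 5 + 4 + 15 + 75 = 100.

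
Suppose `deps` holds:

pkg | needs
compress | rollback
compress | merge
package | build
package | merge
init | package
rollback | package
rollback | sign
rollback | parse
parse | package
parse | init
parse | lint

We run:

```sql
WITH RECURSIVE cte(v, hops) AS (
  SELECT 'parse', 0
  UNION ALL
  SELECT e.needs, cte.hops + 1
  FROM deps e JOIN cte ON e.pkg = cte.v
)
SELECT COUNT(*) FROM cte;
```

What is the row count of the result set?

Base: (parse, hops=0).
Iteration 1: edges from {parse} -> (init, hops=1), (lint, hops=1), (package, hops=1).
Iteration 2: edges from {init,lint,package} -> (build, hops=2), (merge, hops=2), (package, hops=2).
Iteration 3: edges from {build,merge,package} -> (build, hops=3), (merge, hops=3).
Iteration 4: no outgoing edges from {build,merge}; recursion stops.
Total rows emitted: 9.

9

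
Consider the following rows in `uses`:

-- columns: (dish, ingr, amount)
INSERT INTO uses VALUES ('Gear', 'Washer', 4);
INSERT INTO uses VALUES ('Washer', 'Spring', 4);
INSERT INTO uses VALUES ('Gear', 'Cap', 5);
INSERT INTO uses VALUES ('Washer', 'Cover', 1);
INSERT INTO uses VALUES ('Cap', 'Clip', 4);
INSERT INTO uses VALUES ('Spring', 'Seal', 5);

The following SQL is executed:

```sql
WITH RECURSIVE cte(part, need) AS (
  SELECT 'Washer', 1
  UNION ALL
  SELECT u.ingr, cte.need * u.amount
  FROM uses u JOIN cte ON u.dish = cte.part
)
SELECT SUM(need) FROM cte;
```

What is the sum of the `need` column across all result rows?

26

Base: (Washer, need=1).
Iteration 1: components of {Washer} -> Cover = 1*1 = 1, Spring = 1*4 = 4.
Iteration 2: components of {Cover,Spring} -> Seal = 4*5 = 20.
Iteration 3: no further components; recursion stops.
SUM(need) = 1 + 4 + 1 + 20 = 26.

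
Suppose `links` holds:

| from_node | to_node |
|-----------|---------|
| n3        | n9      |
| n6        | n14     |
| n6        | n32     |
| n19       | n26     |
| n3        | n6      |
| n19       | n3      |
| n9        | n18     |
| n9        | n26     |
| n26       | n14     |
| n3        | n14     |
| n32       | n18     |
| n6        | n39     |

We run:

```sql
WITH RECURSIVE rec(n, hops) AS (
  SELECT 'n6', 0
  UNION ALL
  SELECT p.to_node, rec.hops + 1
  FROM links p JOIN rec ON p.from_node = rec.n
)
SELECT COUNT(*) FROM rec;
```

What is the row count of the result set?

5

Base: (n6, hops=0).
Iteration 1: edges from {n6} -> (n14, hops=1), (n32, hops=1), (n39, hops=1).
Iteration 2: edges from {n14,n32,n39} -> (n18, hops=2).
Iteration 3: no outgoing edges from {n18}; recursion stops.
Total rows emitted: 5.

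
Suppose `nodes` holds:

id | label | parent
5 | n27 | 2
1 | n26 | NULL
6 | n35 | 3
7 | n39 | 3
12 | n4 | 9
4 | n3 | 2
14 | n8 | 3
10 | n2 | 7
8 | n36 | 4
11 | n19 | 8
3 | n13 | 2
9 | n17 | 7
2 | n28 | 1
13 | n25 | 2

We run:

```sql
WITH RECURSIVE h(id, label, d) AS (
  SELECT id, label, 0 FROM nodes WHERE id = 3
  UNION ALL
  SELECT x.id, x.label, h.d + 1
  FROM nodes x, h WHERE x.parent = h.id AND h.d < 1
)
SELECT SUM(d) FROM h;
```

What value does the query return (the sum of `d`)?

3

Base: id=3 (n13) at d 0.
Iteration 1: rows with parent in {3} -> n35 (id 6, d 1), n39 (id 7, d 1), n8 (id 14, d 1).
Iteration 2: d < 1 fails for all current rows; recursion stops.
SUM(d) = 0 + 1 + 1 + 1 = 3.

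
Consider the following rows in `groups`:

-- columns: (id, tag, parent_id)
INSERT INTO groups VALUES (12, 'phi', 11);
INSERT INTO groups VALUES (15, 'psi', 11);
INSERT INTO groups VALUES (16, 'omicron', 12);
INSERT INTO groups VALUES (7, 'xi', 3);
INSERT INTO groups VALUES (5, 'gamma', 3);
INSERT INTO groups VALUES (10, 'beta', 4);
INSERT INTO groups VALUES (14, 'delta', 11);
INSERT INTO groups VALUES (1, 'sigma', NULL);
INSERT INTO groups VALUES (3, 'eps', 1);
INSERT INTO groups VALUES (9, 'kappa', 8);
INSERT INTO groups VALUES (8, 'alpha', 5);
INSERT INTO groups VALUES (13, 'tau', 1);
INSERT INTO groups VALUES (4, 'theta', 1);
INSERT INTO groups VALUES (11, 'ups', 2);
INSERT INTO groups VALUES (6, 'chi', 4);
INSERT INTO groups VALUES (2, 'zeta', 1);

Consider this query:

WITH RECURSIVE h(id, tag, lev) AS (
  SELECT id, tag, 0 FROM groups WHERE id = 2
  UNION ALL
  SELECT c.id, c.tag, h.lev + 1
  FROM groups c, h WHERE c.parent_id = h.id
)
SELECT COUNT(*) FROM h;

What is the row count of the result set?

6

Base: id=2 (zeta) at lev 0.
Iteration 1: rows with parent_id in {2} -> ups (id 11, lev 1).
Iteration 2: rows with parent_id in {11} -> phi (id 12, lev 2), delta (id 14, lev 2), psi (id 15, lev 2).
Iteration 3: rows with parent_id in {12,14,15} -> omicron (id 16, lev 3).
Iteration 4: no rows with parent_id in {16}; recursion stops.
Total rows emitted: 6.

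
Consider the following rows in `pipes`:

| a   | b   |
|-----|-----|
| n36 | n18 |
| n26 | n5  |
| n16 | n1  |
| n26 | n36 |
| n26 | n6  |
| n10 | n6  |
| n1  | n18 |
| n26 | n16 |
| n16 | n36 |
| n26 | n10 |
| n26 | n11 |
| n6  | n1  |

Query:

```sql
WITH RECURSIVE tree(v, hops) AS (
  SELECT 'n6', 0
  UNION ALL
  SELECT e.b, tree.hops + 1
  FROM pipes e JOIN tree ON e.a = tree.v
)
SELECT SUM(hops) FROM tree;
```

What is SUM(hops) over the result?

Base: (n6, hops=0).
Iteration 1: edges from {n6} -> (n1, hops=1).
Iteration 2: edges from {n1} -> (n18, hops=2).
Iteration 3: no outgoing edges from {n18}; recursion stops.
SUM(hops) = 0 + 1 + 2 = 3.

3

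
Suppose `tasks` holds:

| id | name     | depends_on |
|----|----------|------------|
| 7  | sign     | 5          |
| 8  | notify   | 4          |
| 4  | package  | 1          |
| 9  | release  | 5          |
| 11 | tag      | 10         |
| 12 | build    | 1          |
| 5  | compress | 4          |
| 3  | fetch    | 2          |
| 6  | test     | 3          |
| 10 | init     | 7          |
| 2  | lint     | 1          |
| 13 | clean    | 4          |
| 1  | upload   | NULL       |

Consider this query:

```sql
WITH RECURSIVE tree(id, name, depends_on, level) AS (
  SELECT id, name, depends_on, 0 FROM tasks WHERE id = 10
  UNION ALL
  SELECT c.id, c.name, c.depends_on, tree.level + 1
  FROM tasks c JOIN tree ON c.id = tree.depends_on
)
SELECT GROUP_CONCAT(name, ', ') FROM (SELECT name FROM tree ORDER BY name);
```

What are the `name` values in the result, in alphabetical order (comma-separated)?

Base: id=10 (init), depends_on=7, level 0.
Iteration 1: join on id=7 -> sign (id 7, depends_on=5, level 1).
Iteration 2: join on id=5 -> compress (id 5, depends_on=4, level 2).
Iteration 3: join on id=4 -> package (id 4, depends_on=1, level 3).
Iteration 4: join on id=1 -> upload (id 1, depends_on=NULL, level 4).
Iteration 5: depends_on is NULL; no match; recursion stops.

compress, init, package, sign, upload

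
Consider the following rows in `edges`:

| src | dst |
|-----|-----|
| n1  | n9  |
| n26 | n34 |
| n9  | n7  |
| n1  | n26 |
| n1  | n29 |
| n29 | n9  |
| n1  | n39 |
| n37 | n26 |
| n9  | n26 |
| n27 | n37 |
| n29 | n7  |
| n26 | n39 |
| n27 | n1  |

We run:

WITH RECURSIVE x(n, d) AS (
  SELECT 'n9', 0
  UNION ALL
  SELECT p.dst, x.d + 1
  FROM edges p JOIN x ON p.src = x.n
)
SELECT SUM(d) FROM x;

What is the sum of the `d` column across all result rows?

Base: (n9, d=0).
Iteration 1: edges from {n9} -> (n26, d=1), (n7, d=1).
Iteration 2: edges from {n26,n7} -> (n34, d=2), (n39, d=2).
Iteration 3: no outgoing edges from {n34,n39}; recursion stops.
SUM(d) = 0 + 1 + 1 + 2 + 2 = 6.

6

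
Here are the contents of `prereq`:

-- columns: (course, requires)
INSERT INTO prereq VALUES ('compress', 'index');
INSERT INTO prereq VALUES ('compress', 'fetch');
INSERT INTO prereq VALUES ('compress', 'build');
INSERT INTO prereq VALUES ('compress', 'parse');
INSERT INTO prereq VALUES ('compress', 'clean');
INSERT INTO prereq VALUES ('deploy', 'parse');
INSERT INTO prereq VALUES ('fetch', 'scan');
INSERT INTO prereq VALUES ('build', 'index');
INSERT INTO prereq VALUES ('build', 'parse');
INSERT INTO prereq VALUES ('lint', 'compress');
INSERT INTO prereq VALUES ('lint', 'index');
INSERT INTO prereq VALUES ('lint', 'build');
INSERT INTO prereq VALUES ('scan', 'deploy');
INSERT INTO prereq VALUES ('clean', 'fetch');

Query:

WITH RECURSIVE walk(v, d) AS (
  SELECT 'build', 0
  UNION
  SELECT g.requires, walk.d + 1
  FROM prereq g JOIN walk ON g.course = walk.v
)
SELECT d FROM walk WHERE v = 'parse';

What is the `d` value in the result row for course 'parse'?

Base: (build, d=0).
Iteration 1: edges from {build} -> (index, d=1), (parse, d=1).
Iteration 2: no outgoing edges from {index,parse}; recursion stops.

1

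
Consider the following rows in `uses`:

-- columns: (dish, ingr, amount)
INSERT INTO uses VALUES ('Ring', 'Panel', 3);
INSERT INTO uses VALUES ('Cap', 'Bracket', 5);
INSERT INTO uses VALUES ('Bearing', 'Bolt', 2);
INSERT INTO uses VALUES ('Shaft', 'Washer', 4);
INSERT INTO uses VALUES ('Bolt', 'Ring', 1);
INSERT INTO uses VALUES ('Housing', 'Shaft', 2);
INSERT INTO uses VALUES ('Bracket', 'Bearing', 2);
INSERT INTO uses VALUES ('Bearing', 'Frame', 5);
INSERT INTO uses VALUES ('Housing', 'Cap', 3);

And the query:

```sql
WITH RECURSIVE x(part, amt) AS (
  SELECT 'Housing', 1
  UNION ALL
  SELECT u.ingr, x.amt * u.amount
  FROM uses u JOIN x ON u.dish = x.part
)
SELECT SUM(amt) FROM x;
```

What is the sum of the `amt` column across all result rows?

Base: (Housing, amt=1).
Iteration 1: components of {Housing} -> Cap = 1*3 = 3, Shaft = 1*2 = 2.
Iteration 2: components of {Cap,Shaft} -> Bracket = 3*5 = 15, Washer = 2*4 = 8.
Iteration 3: components of {Bracket,Washer} -> Bearing = 15*2 = 30.
Iteration 4: components of {Bearing} -> Bolt = 30*2 = 60, Frame = 30*5 = 150.
Iteration 5: components of {Bolt,Frame} -> Ring = 60*1 = 60.
Iteration 6: components of {Ring} -> Panel = 60*3 = 180.
Iteration 7: no further components; recursion stops.
SUM(amt) = 1 + 3 + 2 + 15 + 8 + 30 + 60 + 150 + 60 + 180 = 509.

509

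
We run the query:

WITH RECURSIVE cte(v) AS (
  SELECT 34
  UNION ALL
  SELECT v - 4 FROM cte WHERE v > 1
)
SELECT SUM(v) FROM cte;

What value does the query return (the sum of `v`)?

160

Base: v=34.
Iteration 1: 34 > 1 holds -> v = 34 - 4 = 30.
Iteration 2: 30 > 1 holds -> v = 30 - 4 = 26.
Iteration 3: 26 > 1 holds -> v = 26 - 4 = 22.
Iteration 4: 22 > 1 holds -> v = 22 - 4 = 18.
Iteration 5: 18 > 1 holds -> v = 18 - 4 = 14.
Iteration 6: 14 > 1 holds -> v = 14 - 4 = 10.
Iteration 7: 10 > 1 holds -> v = 10 - 4 = 6.
Iteration 8: 6 > 1 holds -> v = 6 - 4 = 2.
Iteration 9: 2 > 1 holds -> v = 2 - 4 = -2.
Iteration 10: -2 > 1 fails; recursion stops.
SUM(v) = 34 + 30 + 26 + 22 + 18 + 14 + 10 + 6 + 2 + -2 = 160.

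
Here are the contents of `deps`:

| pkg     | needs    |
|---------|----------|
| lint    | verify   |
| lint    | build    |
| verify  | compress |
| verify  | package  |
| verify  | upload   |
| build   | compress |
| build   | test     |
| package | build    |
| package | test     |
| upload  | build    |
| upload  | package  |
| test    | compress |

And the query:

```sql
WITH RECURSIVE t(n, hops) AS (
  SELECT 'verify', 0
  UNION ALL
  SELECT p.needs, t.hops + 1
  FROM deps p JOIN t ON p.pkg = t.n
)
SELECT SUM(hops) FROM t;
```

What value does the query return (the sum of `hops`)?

Base: (verify, hops=0).
Iteration 1: edges from {verify} -> (compress, hops=1), (package, hops=1), (upload, hops=1).
Iteration 2: edges from {compress,package,upload} -> (build, hops=2) x2, (package, hops=2), (test, hops=2). [UNION ALL keeps all 4 new rows, including repeats]
Iteration 3: edges from {build,package,test} -> (build, hops=3), (compress, hops=3) x3, (test, hops=3) x3. [UNION ALL keeps all 7 new rows, including repeats]
Iteration 4: edges from {build,compress,test} -> (compress, hops=4) x4, (test, hops=4). [UNION ALL keeps all 5 new rows, including repeats]
Iteration 5: edges from {compress,test} -> (compress, hops=5).
Iteration 6: no outgoing edges from {compress}; recursion stops.
SUM(hops) = 0 + 1 + 1 + 1 + 2 + 2 + 2 + 2 + 3 + 3 + 3 + 3 + 3 + 3 + ... (21 terms) = 57.

57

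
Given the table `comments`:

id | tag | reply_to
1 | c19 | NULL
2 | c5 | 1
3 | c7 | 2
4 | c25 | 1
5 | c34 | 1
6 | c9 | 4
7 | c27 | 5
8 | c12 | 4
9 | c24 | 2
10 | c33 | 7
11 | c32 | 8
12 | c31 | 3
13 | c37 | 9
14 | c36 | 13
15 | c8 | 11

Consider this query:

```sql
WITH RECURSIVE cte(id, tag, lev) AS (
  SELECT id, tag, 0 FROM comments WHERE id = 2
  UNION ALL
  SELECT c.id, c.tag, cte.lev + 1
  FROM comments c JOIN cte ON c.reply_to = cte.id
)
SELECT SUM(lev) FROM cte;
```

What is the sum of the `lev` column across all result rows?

9

Base: id=2 (c5) at lev 0.
Iteration 1: rows with reply_to in {2} -> c7 (id 3, lev 1), c24 (id 9, lev 1).
Iteration 2: rows with reply_to in {3,9} -> c31 (id 12, lev 2), c37 (id 13, lev 2).
Iteration 3: rows with reply_to in {12,13} -> c36 (id 14, lev 3).
Iteration 4: no rows with reply_to in {14}; recursion stops.
SUM(lev) = 0 + 1 + 1 + 2 + 2 + 3 = 9.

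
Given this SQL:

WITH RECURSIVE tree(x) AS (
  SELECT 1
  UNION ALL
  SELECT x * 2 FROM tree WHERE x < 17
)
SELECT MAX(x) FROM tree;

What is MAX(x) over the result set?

32

Base: x=1.
Iteration 1: 1 < 17 holds -> x = 1 * 2 = 2.
Iteration 2: 2 < 17 holds -> x = 2 * 2 = 4.
Iteration 3: 4 < 17 holds -> x = 4 * 2 = 8.
Iteration 4: 8 < 17 holds -> x = 8 * 2 = 16.
Iteration 5: 16 < 17 holds -> x = 16 * 2 = 32.
Iteration 6: 32 < 17 fails; recursion stops.
x values: 1, 2, 4, 8, 16, 32; the maximum is 32.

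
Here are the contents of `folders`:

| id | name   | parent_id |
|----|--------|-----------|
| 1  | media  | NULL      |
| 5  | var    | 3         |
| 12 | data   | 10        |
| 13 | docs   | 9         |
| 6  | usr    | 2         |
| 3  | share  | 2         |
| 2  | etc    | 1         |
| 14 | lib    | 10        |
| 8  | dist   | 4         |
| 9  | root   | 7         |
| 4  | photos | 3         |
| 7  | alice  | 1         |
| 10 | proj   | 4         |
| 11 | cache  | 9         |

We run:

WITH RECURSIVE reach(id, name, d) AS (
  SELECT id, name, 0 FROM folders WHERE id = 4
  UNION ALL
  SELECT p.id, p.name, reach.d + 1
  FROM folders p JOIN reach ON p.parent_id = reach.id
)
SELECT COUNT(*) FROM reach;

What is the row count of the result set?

5

Base: id=4 (photos) at d 0.
Iteration 1: rows with parent_id in {4} -> dist (id 8, d 1), proj (id 10, d 1).
Iteration 2: rows with parent_id in {8,10} -> data (id 12, d 2), lib (id 14, d 2).
Iteration 3: no rows with parent_id in {12,14}; recursion stops.
Total rows emitted: 5.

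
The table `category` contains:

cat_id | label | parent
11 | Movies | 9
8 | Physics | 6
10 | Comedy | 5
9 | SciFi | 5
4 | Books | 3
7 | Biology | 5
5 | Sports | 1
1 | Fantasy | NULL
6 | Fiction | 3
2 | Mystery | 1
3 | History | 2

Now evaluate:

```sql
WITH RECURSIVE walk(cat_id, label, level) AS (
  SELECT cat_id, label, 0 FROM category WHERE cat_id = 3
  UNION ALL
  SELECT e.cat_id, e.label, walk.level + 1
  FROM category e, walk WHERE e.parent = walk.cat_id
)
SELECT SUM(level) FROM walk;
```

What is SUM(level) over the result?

4

Base: cat_id=3 (History) at level 0.
Iteration 1: rows with parent in {3} -> Books (id 4, level 1), Fiction (id 6, level 1).
Iteration 2: rows with parent in {4,6} -> Physics (id 8, level 2).
Iteration 3: no rows with parent in {8}; recursion stops.
SUM(level) = 0 + 1 + 1 + 2 = 4.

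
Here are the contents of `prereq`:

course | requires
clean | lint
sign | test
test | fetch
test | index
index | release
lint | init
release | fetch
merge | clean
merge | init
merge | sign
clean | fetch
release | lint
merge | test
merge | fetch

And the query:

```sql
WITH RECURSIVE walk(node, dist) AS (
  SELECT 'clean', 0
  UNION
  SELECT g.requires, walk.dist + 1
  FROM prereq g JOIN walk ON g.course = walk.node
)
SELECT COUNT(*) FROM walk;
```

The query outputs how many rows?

Base: (clean, dist=0).
Iteration 1: edges from {clean} -> (fetch, dist=1), (lint, dist=1).
Iteration 2: edges from {fetch,lint} -> (init, dist=2).
Iteration 3: no outgoing edges from {init}; recursion stops.
Total rows emitted: 4.

4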